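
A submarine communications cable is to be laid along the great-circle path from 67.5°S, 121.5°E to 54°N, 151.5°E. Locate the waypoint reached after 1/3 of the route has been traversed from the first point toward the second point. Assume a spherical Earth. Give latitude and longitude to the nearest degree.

≈ 27°S, 137°E

From cos δ = sin φ₁ sin φ₂ + cos φ₁ cos φ₂ cos Δλ, the central angle is δ ≈ 2.156 rad (123.5°).
Interpolate at f = 1/3 with slerp weights a = sin((1−f)δ)/sin δ ≈ 1.189, b = sin(fδ)/sin δ ≈ 0.790.
p = a·p₁ + b·p₂ ≈ (-0.646, 0.610, -0.460); φ = arcsin(p_z) ≈ -27.36°, λ = atan2(p_y, p_x) ≈ 136.66°.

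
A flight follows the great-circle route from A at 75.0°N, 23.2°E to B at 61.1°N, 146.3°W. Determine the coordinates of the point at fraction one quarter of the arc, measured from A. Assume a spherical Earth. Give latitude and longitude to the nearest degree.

The haversine formula gives a central angle δ ≈ 0.763 rad (43.7°) between the endpoints.
Interpolate at f = 1/4 with slerp weights a = sin((1−f)δ)/sin δ ≈ 0.784, b = sin(fδ)/sin δ ≈ 0.274.
p = a·p₁ + b·p₂ ≈ (0.076, 0.006, 0.997); φ = arcsin(p_z) ≈ 85.62°, λ = atan2(p_y, p_x) ≈ 4.75°.

≈ 86°N, 5°E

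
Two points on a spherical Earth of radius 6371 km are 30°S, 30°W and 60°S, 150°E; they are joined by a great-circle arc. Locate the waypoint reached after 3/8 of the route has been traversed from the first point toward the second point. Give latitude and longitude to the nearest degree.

≈ 64°S, 30°W

The haversine formula gives a central angle δ ≈ 1.571 rad (90.0°) between the endpoints.
Interpolate at f = 3/8 with slerp weights a = sin((1−f)δ)/sin δ ≈ 0.831, b = sin(fδ)/sin δ ≈ 0.556.
p = a·p₁ + b·p₂ ≈ (0.383, -0.221, -0.897); φ = arcsin(p_z) ≈ -63.75°, λ = atan2(p_y, p_x) ≈ -30.00°.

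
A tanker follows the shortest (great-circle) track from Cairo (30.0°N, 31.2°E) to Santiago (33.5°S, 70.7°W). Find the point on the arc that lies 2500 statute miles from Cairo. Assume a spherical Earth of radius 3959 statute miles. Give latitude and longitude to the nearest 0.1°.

The haversine formula gives a central angle δ ≈ 2.010 rad (115.1°) between the endpoints. The total great-circle distance is δ·R ≈ 2.010 × 3959 ≈ 7956 mi, so the target fraction is f = 2500/7956 ≈ 0.314.
Interpolate at f ≈ 0.314 with slerp weights a = sin((1−f)δ)/sin δ ≈ 1.084, b = sin(fδ)/sin δ ≈ 0.652.
p = a·p₁ + b·p₂ ≈ (0.983, -0.027, 0.182); φ = arcsin(p_z) ≈ 10.50°, λ = atan2(p_y, p_x) ≈ -1.56°.

≈ 10.5°N, 1.6°W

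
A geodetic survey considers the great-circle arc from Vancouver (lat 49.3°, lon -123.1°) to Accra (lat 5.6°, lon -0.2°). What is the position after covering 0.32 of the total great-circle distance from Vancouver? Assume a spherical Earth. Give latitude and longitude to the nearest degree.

≈ lat 54°, lon -67°

Convert each endpoint to a unit vector on the sphere (x = cos φ cos λ, y = cos φ sin λ, z = sin φ).
The central angle between the endpoints is δ = arccos(p₁·p₂) ≈ 1.853 rad (106.2°).
Interpolate at f = 0.32 with slerp weights a = sin((1−f)δ)/sin δ ≈ 0.991, b = sin(fδ)/sin δ ≈ 0.582.
p = a·p₁ + b·p₂ ≈ (0.226, -0.544, 0.808); φ = arcsin(p_z) ≈ 53.94°, λ = atan2(p_y, p_x) ≈ -67.42°.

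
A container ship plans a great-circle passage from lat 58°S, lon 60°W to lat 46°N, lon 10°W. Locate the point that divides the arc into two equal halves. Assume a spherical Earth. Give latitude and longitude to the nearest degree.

≈ lat 7°S, lon 31°W

From cos δ = sin φ₁ sin φ₂ + cos φ₁ cos φ₂ cos Δλ, the central angle is δ ≈ 1.953 rad (111.9°).
Interpolate at f = 1/2 with slerp weights a = sin((1−f)δ)/sin δ ≈ 0.893, b = sin(fδ)/sin δ ≈ 0.893.
p = a·p₁ + b·p₂ ≈ (0.848, -0.518, -0.115); φ = arcsin(p_z) ≈ -6.60°, λ = atan2(p_y, p_x) ≈ -31.41°.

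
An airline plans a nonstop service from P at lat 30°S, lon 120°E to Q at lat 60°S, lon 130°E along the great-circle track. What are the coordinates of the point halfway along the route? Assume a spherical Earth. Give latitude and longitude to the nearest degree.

≈ lat 45°S, lon 124°E

Convert each endpoint to a unit vector on the sphere (x = cos φ cos λ, y = cos φ sin λ, z = sin φ).
The central angle between the endpoints is δ = arccos(p₁·p₂) ≈ 0.537 rad (30.7°).
Interpolate at f = 1/2 with slerp weights a = sin((1−f)δ)/sin δ ≈ 0.519, b = sin(fδ)/sin δ ≈ 0.519.
p = a·p₁ + b·p₂ ≈ (-0.391, 0.588, -0.708); φ = arcsin(p_z) ≈ -45.10°, λ = atan2(p_y, p_x) ≈ 123.66°.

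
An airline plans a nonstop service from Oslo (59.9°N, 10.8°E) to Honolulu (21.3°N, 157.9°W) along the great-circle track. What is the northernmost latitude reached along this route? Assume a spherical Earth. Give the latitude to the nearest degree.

The great circle lies in the plane with unit normal n̂ = (p₁ × p₂)/|p₁ × p₂|.
Here n̂_z ≈ -0.093; the vertex latitude is φ_max = arccos|n̂_z| ≈ 84.7°.
Check via Clairaut: cos φ_max = |cos φ₁| · sin C = cos(59.9°)·sin(10.6°) ≈ 0.093, again giving ≈ 84.7°.

≈ 85°N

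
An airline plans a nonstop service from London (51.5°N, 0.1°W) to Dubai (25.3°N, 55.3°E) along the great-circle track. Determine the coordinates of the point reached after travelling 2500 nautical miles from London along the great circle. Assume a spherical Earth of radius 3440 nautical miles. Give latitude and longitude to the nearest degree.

Write both endpoints as unit vectors p₁, p₂ with components (cos φ cos λ, cos φ sin λ, sin φ).
The central angle between the endpoints is δ = arccos(p₁·p₂) ≈ 0.858 rad (49.2°). The total great-circle distance is δ·R ≈ 0.858 × 3440 ≈ 2951 nmi, so the target fraction is f = 2500/2951 ≈ 0.847.
Interpolate at f ≈ 0.847 with slerp weights a = sin((1−f)δ)/sin δ ≈ 0.173, b = sin(fδ)/sin δ ≈ 0.878.
p = a·p₁ + b·p₂ ≈ (0.560, 0.653, 0.511); φ = arcsin(p_z) ≈ 30.71°, λ = atan2(p_y, p_x) ≈ 49.39°.

≈ 31°N, 49°E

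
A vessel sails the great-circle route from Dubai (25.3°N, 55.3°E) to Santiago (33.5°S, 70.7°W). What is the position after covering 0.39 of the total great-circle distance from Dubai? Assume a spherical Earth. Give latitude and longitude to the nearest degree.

≈ 1°S, 9°E

The haversine formula gives a central angle δ ≈ 2.317 rad (132.8°) between the endpoints.
Interpolate at f = 0.39 with slerp weights a = sin((1−f)δ)/sin δ ≈ 1.345, b = sin(fδ)/sin δ ≈ 1.070.
p = a·p₁ + b·p₂ ≈ (0.987, 0.158, -0.016); φ = arcsin(p_z) ≈ -0.90°, λ = atan2(p_y, p_x) ≈ 9.08°.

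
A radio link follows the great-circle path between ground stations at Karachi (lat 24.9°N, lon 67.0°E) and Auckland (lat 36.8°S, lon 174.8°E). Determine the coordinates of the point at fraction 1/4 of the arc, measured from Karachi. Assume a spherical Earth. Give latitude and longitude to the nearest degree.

Write both endpoints as unit vectors p₁, p₂ with components (cos φ cos λ, cos φ sin λ, sin φ).
The central angle between the endpoints is δ = arccos(p₁·p₂) ≈ 2.065 rad (118.3°).
Interpolate at f = 1/4 with slerp weights a = sin((1−f)δ)/sin δ ≈ 1.136, b = sin(fδ)/sin δ ≈ 0.561.
p = a·p₁ + b·p₂ ≈ (-0.045, 0.989, 0.142); φ = arcsin(p_z) ≈ 8.18°, λ = atan2(p_y, p_x) ≈ 92.58°.

≈ lat 8°N, lon 93°E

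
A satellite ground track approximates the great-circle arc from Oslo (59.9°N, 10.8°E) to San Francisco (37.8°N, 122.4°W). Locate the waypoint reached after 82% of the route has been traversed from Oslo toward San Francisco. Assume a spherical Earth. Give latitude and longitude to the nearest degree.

≈ 50°N, 114°W

Write both endpoints as unit vectors p₁, p₂ with components (cos φ cos λ, cos φ sin λ, sin φ).
The central angle between the endpoints is δ = arccos(p₁·p₂) ≈ 1.309 rad (75.0°).
Interpolate at f = 0.82 with slerp weights a = sin((1−f)δ)/sin δ ≈ 0.242, b = sin(fδ)/sin δ ≈ 0.910.
p = a·p₁ + b·p₂ ≈ (-0.266, -0.584, 0.767); φ = arcsin(p_z) ≈ 50.06°, λ = atan2(p_y, p_x) ≈ -114.49°.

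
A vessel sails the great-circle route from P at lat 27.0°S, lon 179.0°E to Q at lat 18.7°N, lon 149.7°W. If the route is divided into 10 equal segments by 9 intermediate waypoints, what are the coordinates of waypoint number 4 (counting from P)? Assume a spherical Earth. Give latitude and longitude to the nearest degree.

≈ lat 9°S, lon 168°W

Convert each endpoint to a unit vector on the sphere (x = cos φ cos λ, y = cos φ sin λ, z = sin φ).
The central angle between the endpoints is δ = arccos(p₁·p₂) ≈ 0.957 rad (54.9°).
Interpolate at f = 4/10 with slerp weights a = sin((1−f)δ)/sin δ ≈ 0.665, b = sin(fδ)/sin δ ≈ 0.457.
p = a·p₁ + b·p₂ ≈ (-0.966, -0.208, -0.155); φ = arcsin(p_z) ≈ -8.93°, λ = atan2(p_y, p_x) ≈ -167.84°.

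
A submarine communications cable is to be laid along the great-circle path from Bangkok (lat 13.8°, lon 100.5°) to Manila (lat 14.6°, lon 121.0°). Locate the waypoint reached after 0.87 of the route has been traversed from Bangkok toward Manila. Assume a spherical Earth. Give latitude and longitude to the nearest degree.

≈ lat 15°, lon 118°

Convert each endpoint to a unit vector on the sphere (x = cos φ cos λ, y = cos φ sin λ, z = sin φ).
The central angle between the endpoints is δ = arccos(p₁·p₂) ≈ 0.347 rad (19.9°).
Interpolate at f = 0.87 with slerp weights a = sin((1−f)δ)/sin δ ≈ 0.133, b = sin(fδ)/sin δ ≈ 0.874.
p = a·p₁ + b·p₂ ≈ (-0.459, 0.852, 0.252); φ = arcsin(p_z) ≈ 14.60°, λ = atan2(p_y, p_x) ≈ 118.33°.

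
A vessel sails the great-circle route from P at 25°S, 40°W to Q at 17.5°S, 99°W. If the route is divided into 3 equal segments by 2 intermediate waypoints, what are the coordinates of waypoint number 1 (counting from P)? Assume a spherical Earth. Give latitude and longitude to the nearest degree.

From cos δ = sin φ₁ sin φ₂ + cos φ₁ cos φ₂ cos Δλ, the central angle is δ ≈ 0.962 rad (55.1°).
Interpolate at f = 1/3 with slerp weights a = sin((1−f)δ)/sin δ ≈ 0.729, b = sin(fδ)/sin δ ≈ 0.384.
p = a·p₁ + b·p₂ ≈ (0.449, -0.787, -0.424); φ = arcsin(p_z) ≈ -25.07°, λ = atan2(p_y, p_x) ≈ -60.29°.

≈ 25°S, 60°W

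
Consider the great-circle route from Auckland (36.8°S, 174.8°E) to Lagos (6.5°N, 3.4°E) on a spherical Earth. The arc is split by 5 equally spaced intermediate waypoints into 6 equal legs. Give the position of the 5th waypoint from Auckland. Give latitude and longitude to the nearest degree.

≈ 18°S, 9°E

Convert each endpoint to a unit vector on the sphere (x = cos φ cos λ, y = cos φ sin λ, z = sin φ).
The central angle between the endpoints is δ = arccos(p₁·p₂) ≈ 2.595 rad (148.7°).
Interpolate at f = 5/6 with slerp weights a = sin((1−f)δ)/sin δ ≈ 0.807, b = sin(fδ)/sin δ ≈ 1.597.
p = a·p₁ + b·p₂ ≈ (0.941, 0.153, -0.303); φ = arcsin(p_z) ≈ -17.61°, λ = atan2(p_y, p_x) ≈ 9.22°.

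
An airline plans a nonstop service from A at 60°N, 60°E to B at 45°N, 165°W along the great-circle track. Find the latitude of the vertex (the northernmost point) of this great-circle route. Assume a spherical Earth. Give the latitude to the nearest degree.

≈ 74°N

The great circle lies in the plane with unit normal n̂ = (p₁ × p₂)/|p₁ × p₂|.
Here n̂_z ≈ +0.268; the vertex latitude is φ_max = arccos|n̂_z| ≈ 74.4°.
Check via Clairaut: cos φ_max = |cos φ₁| · sin C = cos(60.0°)·sin(32.4°) ≈ 0.268, again giving ≈ 74.4°.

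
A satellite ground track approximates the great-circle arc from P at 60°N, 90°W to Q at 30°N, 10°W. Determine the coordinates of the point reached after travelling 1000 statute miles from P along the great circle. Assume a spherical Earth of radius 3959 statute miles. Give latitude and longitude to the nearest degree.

≈ 59°N, 61°W

Write both endpoints as unit vectors p₁, p₂ with components (cos φ cos λ, cos φ sin λ, sin φ).
The central angle between the endpoints is δ = arccos(p₁·p₂) ≈ 1.038 rad (59.5°). The total great-circle distance is δ·R ≈ 1.038 × 3959 ≈ 4108 mi, so the target fraction is f = 1000/4108 ≈ 0.243.
Interpolate at f ≈ 0.243 with slerp weights a = sin((1−f)δ)/sin δ ≈ 0.821, b = sin(fδ)/sin δ ≈ 0.290.
p = a·p₁ + b·p₂ ≈ (0.247, -0.454, 0.856); φ = arcsin(p_z) ≈ 58.86°, λ = atan2(p_y, p_x) ≈ -61.41°.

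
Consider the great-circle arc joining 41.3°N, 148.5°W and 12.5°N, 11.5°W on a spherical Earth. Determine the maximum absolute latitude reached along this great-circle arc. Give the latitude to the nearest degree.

≈ 57°N

The great circle lies in the plane with unit normal n̂ = (p₁ × p₂)/|p₁ × p₂|.
Here n̂_z ≈ +0.544; the vertex latitude is φ_max = arccos|n̂_z| ≈ 57.0°.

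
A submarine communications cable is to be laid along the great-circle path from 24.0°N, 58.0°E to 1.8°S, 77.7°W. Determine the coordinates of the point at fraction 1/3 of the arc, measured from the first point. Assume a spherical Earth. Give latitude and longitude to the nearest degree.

≈ 31°N, 9°E

The haversine formula gives a central angle δ ≈ 2.300 rad (131.8°) between the endpoints.
Interpolate at f = 1/3 with slerp weights a = sin((1−f)δ)/sin δ ≈ 1.340, b = sin(fδ)/sin δ ≈ 0.930.
p = a·p₁ + b·p₂ ≈ (0.847, 0.130, 0.516); φ = arcsin(p_z) ≈ 31.05°, λ = atan2(p_y, p_x) ≈ 8.71°.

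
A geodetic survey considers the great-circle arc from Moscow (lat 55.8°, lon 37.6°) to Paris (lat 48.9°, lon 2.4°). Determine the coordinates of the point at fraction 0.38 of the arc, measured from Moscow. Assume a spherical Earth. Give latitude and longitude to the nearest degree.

≈ lat 54°, lon 23°

Convert each endpoint to a unit vector on the sphere (x = cos φ cos λ, y = cos φ sin λ, z = sin φ).
The central angle between the endpoints is δ = arccos(p₁·p₂) ≈ 0.389 rad (22.3°).
Interpolate at f = 0.38 with slerp weights a = sin((1−f)δ)/sin δ ≈ 0.630, b = sin(fδ)/sin δ ≈ 0.388.
p = a·p₁ + b·p₂ ≈ (0.536, 0.227, 0.814); φ = arcsin(p_z) ≈ 54.44°, λ = atan2(p_y, p_x) ≈ 22.94°.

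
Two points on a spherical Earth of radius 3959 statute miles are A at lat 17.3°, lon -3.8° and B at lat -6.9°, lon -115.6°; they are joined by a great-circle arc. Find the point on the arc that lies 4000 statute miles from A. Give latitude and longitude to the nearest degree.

Convert each endpoint to a unit vector on the sphere (x = cos φ cos λ, y = cos φ sin λ, z = sin φ).
The central angle between the endpoints is δ = arccos(p₁·p₂) ≈ 1.969 rad (112.8°). The total great-circle distance is δ·R ≈ 1.969 × 3959 ≈ 7795 mi, so the target fraction is f = 4000/7795 ≈ 0.513.
Interpolate at f ≈ 0.513 with slerp weights a = sin((1−f)δ)/sin δ ≈ 0.888, b = sin(fδ)/sin δ ≈ 0.919.
p = a·p₁ + b·p₂ ≈ (0.452, -0.879, 0.154); φ = arcsin(p_z) ≈ 8.84°, λ = atan2(p_y, p_x) ≈ -62.80°.

≈ lat 9°, lon -63°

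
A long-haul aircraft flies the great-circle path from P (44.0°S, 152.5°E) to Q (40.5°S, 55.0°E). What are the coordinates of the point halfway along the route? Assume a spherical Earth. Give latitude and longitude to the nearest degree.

≈ (54°S, 102°E)

From cos δ = sin φ₁ sin φ₂ + cos φ₁ cos φ₂ cos Δλ, the central angle is δ ≈ 1.181 rad (67.7°).
Interpolate at f = 1/2 with slerp weights a = sin((1−f)δ)/sin δ ≈ 0.602, b = sin(fδ)/sin δ ≈ 0.602.
p = a·p₁ + b·p₂ ≈ (-0.122, 0.575, -0.809); φ = arcsin(p_z) ≈ -54.01°, λ = atan2(p_y, p_x) ≈ 101.94°.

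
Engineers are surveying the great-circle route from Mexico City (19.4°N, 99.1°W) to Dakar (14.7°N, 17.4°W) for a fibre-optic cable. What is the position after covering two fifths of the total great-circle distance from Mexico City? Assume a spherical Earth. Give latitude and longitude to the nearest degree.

Convert each endpoint to a unit vector on the sphere (x = cos φ cos λ, y = cos φ sin λ, z = sin φ).
The central angle between the endpoints is δ = arccos(p₁·p₂) ≈ 1.353 rad (77.5°).
Interpolate at f = 2/5 with slerp weights a = sin((1−f)δ)/sin δ ≈ 0.743, b = sin(fδ)/sin δ ≈ 0.528.
p = a·p₁ + b·p₂ ≈ (0.376, -0.845, 0.381); φ = arcsin(p_z) ≈ 22.38°, λ = atan2(p_y, p_x) ≈ -66.00°.

≈ 22°N, 66°W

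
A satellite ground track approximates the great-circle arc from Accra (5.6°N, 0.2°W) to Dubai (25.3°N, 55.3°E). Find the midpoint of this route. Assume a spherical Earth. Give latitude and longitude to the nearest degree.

Convert each endpoint to a unit vector on the sphere (x = cos φ cos λ, y = cos φ sin λ, z = sin φ).
The central angle between the endpoints is δ = arccos(p₁·p₂) ≈ 0.987 rad (56.5°).
Interpolate at f = 1/2 with slerp weights a = sin((1−f)δ)/sin δ ≈ 0.568, b = sin(fδ)/sin δ ≈ 0.568.
p = a·p₁ + b·p₂ ≈ (0.857, 0.420, 0.298); φ = arcsin(p_z) ≈ 17.34°, λ = atan2(p_y, p_x) ≈ 26.10°.

≈ 17°N, 26°E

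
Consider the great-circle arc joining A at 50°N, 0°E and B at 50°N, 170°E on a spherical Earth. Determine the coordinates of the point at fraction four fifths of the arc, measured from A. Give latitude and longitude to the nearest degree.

The haversine formula gives a central angle δ ≈ 1.390 rad (79.6°) between the endpoints.
Interpolate at f = 4/5 with slerp weights a = sin((1−f)δ)/sin δ ≈ 0.279, b = sin(fδ)/sin δ ≈ 0.911.
p = a·p₁ + b·p₂ ≈ (-0.398, 0.102, 0.912); φ = arcsin(p_z) ≈ 65.77°, λ = atan2(p_y, p_x) ≈ 165.65°.

≈ 66°N, 166°E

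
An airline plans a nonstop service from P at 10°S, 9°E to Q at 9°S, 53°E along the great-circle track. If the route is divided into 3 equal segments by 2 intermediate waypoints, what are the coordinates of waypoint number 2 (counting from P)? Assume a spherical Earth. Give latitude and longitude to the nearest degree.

The haversine formula gives a central angle δ ≈ 0.757 rad (43.4°) between the endpoints.
Interpolate at f = 2/3 with slerp weights a = sin((1−f)δ)/sin δ ≈ 0.364, b = sin(fδ)/sin δ ≈ 0.704.
p = a·p₁ + b·p₂ ≈ (0.772, 0.611, -0.173); φ = arcsin(p_z) ≈ -9.98°, λ = atan2(p_y, p_x) ≈ 38.37°.

≈ 10°S, 38°E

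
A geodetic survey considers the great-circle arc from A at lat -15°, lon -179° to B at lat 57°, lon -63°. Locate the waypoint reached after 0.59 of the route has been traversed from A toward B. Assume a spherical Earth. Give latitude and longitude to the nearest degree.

From cos δ = sin φ₁ sin φ₂ + cos φ₁ cos φ₂ cos Δλ, the central angle is δ ≈ 2.035 rad (116.6°).
Interpolate at f = 0.59 with slerp weights a = sin((1−f)δ)/sin δ ≈ 0.829, b = sin(fδ)/sin δ ≈ 1.043.
p = a·p₁ + b·p₂ ≈ (-0.542, -0.520, 0.660); φ = arcsin(p_z) ≈ 41.30°, λ = atan2(p_y, p_x) ≈ -136.21°.

≈ lat 41°, lon -136°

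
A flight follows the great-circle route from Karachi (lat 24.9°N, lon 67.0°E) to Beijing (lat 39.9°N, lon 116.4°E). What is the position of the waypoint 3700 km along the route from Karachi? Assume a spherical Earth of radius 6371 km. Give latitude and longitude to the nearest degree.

≈ lat 38°N, lon 103°E

The haversine formula gives a central angle δ ≈ 0.763 rad (43.7°) between the endpoints. The total great-circle distance is δ·R ≈ 0.763 × 6371 ≈ 4860 km, so the target fraction is f = 3700/4860 ≈ 0.761.
Interpolate at f ≈ 0.761 with slerp weights a = sin((1−f)δ)/sin δ ≈ 0.262, b = sin(fδ)/sin δ ≈ 0.794.
p = a·p₁ + b·p₂ ≈ (-0.178, 0.764, 0.620); φ = arcsin(p_z) ≈ 38.29°, λ = atan2(p_y, p_x) ≈ 103.11°.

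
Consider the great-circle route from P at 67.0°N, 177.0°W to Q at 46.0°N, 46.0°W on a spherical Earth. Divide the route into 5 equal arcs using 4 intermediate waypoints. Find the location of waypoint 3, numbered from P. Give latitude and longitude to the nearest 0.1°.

Convert each endpoint to a unit vector on the sphere (x = cos φ cos λ, y = cos φ sin λ, z = sin φ).
The central angle between the endpoints is δ = arccos(p₁·p₂) ≈ 1.065 rad (61.0°).
Interpolate at f = 3/5 with slerp weights a = sin((1−f)δ)/sin δ ≈ 0.472, b = sin(fδ)/sin δ ≈ 0.682.
p = a·p₁ + b·p₂ ≈ (0.145, -0.350, 0.925); φ = arcsin(p_z) ≈ 67.72°, λ = atan2(p_y, p_x) ≈ -67.56°.

≈ 67.7°N, 67.6°W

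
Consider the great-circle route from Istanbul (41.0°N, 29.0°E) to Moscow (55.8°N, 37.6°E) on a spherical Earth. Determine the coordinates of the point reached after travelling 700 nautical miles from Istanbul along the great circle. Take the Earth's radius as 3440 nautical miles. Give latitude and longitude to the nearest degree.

≈ 52°N, 35°E

Write both endpoints as unit vectors p₁, p₂ with components (cos φ cos λ, cos φ sin λ, sin φ).
The central angle between the endpoints is δ = arccos(p₁·p₂) ≈ 0.276 rad (15.8°). The total great-circle distance is δ·R ≈ 0.276 × 3440 ≈ 951 nmi, so the target fraction is f = 700/951 ≈ 0.736.
Interpolate at f ≈ 0.736 with slerp weights a = sin((1−f)δ)/sin δ ≈ 0.267, b = sin(fδ)/sin δ ≈ 0.741.
p = a·p₁ + b·p₂ ≈ (0.506, 0.352, 0.788); φ = arcsin(p_z) ≈ 51.96°, λ = atan2(p_y, p_x) ≈ 34.80°.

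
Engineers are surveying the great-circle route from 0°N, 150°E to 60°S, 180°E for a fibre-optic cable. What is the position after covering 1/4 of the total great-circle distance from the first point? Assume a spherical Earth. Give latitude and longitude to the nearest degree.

Convert each endpoint to a unit vector on the sphere (x = cos φ cos λ, y = cos φ sin λ, z = sin φ).
The central angle between the endpoints is δ = arccos(p₁·p₂) ≈ 1.123 rad (64.3°).
Interpolate at f = 1/4 with slerp weights a = sin((1−f)δ)/sin δ ≈ 0.828, b = sin(fδ)/sin δ ≈ 0.307.
p = a·p₁ + b·p₂ ≈ (-0.871, 0.414, -0.266); φ = arcsin(p_z) ≈ -15.44°, λ = atan2(p_y, p_x) ≈ 154.57°.

≈ 15°S, 155°E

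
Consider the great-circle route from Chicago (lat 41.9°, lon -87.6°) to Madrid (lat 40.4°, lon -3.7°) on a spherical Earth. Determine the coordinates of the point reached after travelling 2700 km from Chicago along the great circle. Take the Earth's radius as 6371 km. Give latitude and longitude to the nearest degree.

≈ lat 49°, lon -54°

From cos δ = sin φ₁ sin φ₂ + cos φ₁ cos φ₂ cos Δλ, the central angle is δ ≈ 1.055 rad (60.5°). The total great-circle distance is δ·R ≈ 1.055 × 6371 ≈ 6723 km, so the target fraction is f = 2700/6723 ≈ 0.402.
Interpolate at f ≈ 0.402 with slerp weights a = sin((1−f)δ)/sin δ ≈ 0.678, b = sin(fδ)/sin δ ≈ 0.473.
p = a·p₁ + b·p₂ ≈ (0.380, -0.528, 0.759); φ = arcsin(p_z) ≈ 49.42°, λ = atan2(p_y, p_x) ≈ -54.22°.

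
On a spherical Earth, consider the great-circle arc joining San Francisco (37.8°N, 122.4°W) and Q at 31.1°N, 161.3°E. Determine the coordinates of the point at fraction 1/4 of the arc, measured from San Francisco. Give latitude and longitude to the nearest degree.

≈ 41°N, 142°W

From cos δ = sin φ₁ sin φ₂ + cos φ₁ cos φ₂ cos Δλ, the central angle is δ ≈ 1.074 rad (61.5°).
Interpolate at f = 1/4 with slerp weights a = sin((1−f)δ)/sin δ ≈ 0.820, b = sin(fδ)/sin δ ≈ 0.302.
p = a·p₁ + b·p₂ ≈ (-0.592, -0.464, 0.659); φ = arcsin(p_z) ≈ 41.20°, λ = atan2(p_y, p_x) ≈ -141.89°.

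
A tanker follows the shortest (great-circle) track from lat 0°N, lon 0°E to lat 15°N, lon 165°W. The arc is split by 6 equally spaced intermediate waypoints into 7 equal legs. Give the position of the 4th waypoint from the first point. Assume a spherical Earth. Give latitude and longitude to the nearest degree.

≈ lat 46°N, lon 91°W

Write both endpoints as unit vectors p₁, p₂ with components (cos φ cos λ, cos φ sin λ, sin φ).
The central angle between the endpoints is δ = arccos(p₁·p₂) ≈ 2.773 rad (158.9°).
Interpolate at f = 4/7 with slerp weights a = sin((1−f)δ)/sin δ ≈ 2.579, b = sin(fδ)/sin δ ≈ 2.779.
p = a·p₁ + b·p₂ ≈ (-0.014, -0.695, 0.719); φ = arcsin(p_z) ≈ 45.99°, λ = atan2(p_y, p_x) ≈ -91.16°.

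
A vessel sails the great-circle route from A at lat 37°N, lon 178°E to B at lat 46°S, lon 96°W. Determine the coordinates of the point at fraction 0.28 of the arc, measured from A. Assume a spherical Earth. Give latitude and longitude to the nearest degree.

Write both endpoints as unit vectors p₁, p₂ with components (cos φ cos λ, cos φ sin λ, sin φ).
The central angle between the endpoints is δ = arccos(p₁·p₂) ≈ 1.976 rad (113.2°).
Interpolate at f = 0.28 with slerp weights a = sin((1−f)δ)/sin δ ≈ 1.076, b = sin(fδ)/sin δ ≈ 0.572.
p = a·p₁ + b·p₂ ≈ (-0.900, -0.365, 0.236); φ = arcsin(p_z) ≈ 13.67°, λ = atan2(p_y, p_x) ≈ -157.93°.

≈ lat 14°N, lon 158°W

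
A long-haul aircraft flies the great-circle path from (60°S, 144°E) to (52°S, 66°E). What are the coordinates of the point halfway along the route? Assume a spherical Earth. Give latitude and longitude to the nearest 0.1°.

From cos δ = sin φ₁ sin φ₂ + cos φ₁ cos φ₂ cos Δλ, the central angle is δ ≈ 0.728 rad (41.7°).
Interpolate at f = 1/2 with slerp weights a = sin((1−f)δ)/sin δ ≈ 0.535, b = sin(fδ)/sin δ ≈ 0.535.
p = a·p₁ + b·p₂ ≈ (-0.082, 0.458, -0.885); φ = arcsin(p_z) ≈ -62.25°, λ = atan2(p_y, p_x) ≈ 100.20°.

≈ (62.3°S, 100.2°E)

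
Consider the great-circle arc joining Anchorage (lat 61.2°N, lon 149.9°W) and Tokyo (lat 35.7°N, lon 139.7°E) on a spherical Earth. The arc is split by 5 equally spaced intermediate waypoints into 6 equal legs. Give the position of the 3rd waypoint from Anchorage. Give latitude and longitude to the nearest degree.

From cos δ = sin φ₁ sin φ₂ + cos φ₁ cos φ₂ cos Δλ, the central angle is δ ≈ 0.873 rad (50.0°).
Interpolate at f = 3/6 with slerp weights a = sin((1−f)δ)/sin δ ≈ 0.552, b = sin(fδ)/sin δ ≈ 0.552.
p = a·p₁ + b·p₂ ≈ (-0.572, 0.156, 0.805); φ = arcsin(p_z) ≈ 53.65°, λ = atan2(p_y, p_x) ≈ 164.69°.

≈ lat 54°N, lon 165°E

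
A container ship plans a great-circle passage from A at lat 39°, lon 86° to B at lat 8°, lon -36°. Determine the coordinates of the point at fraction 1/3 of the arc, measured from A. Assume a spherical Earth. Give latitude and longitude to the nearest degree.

Write both endpoints as unit vectors p₁, p₂ with components (cos φ cos λ, cos φ sin λ, sin φ).
The central angle between the endpoints is δ = arccos(p₁·p₂) ≈ 1.897 rad (108.7°).
Interpolate at f = 1/3 with slerp weights a = sin((1−f)δ)/sin δ ≈ 1.006, b = sin(fδ)/sin δ ≈ 0.624.
p = a·p₁ + b·p₂ ≈ (0.554, 0.417, 0.720); φ = arcsin(p_z) ≈ 46.07°, λ = atan2(p_y, p_x) ≈ 36.96°.

≈ lat 46°, lon 37°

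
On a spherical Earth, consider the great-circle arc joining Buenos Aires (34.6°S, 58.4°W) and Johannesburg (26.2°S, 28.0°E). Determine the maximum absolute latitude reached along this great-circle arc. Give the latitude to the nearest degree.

≈ 39°S

The great circle lies in the plane with unit normal n̂ = (p₁ × p₂)/|p₁ × p₂|.
Here n̂_z ≈ +0.772; the vertex latitude is φ_max = arccos|n̂_z| ≈ 39.5°.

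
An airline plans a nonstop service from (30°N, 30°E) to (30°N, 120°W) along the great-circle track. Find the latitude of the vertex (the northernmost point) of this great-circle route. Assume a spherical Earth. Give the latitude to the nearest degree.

The great circle lies in the plane with unit normal n̂ = (p₁ × p₂)/|p₁ × p₂|.
Here n̂_z ≈ -0.409; the vertex latitude is φ_max = arccos|n̂_z| ≈ 65.9°.
Check via Clairaut: cos φ_max = |cos φ₁| · sin C = cos(30.0°)·sin(28.2°) ≈ 0.409, again giving ≈ 65.9°.

≈ 66°N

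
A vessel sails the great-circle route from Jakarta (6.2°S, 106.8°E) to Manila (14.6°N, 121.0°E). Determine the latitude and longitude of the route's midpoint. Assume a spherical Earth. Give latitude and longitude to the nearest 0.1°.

Write both endpoints as unit vectors p₁, p₂ with components (cos φ cos λ, cos φ sin λ, sin φ).
The central angle between the endpoints is δ = arccos(p₁·p₂) ≈ 0.438 rad (25.1°).
Interpolate at f = 1/2 with slerp weights a = sin((1−f)δ)/sin δ ≈ 0.512, b = sin(fδ)/sin δ ≈ 0.512.
p = a·p₁ + b·p₂ ≈ (-0.403, 0.912, 0.074); φ = arcsin(p_z) ≈ 4.23°, λ = atan2(p_y, p_x) ≈ 113.80°.

≈ (4.2°N, 113.8°E)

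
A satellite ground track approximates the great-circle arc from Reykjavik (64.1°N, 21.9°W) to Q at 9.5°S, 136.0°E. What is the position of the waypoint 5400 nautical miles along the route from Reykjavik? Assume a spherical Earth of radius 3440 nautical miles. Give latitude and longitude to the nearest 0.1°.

≈ 23.1°N, 129.3°E

From cos δ = sin φ₁ sin φ₂ + cos φ₁ cos φ₂ cos Δλ, the central angle is δ ≈ 2.150 rad (123.2°). The total great-circle distance is δ·R ≈ 2.150 × 3440 ≈ 7397 nmi, so the target fraction is f = 5400/7397 ≈ 0.730.
Interpolate at f ≈ 0.730 with slerp weights a = sin((1−f)δ)/sin δ ≈ 0.656, b = sin(fδ)/sin δ ≈ 1.195.
p = a·p₁ + b·p₂ ≈ (-0.582, 0.712, 0.392); φ = arcsin(p_z) ≈ 23.11°, λ = atan2(p_y, p_x) ≈ 129.27°.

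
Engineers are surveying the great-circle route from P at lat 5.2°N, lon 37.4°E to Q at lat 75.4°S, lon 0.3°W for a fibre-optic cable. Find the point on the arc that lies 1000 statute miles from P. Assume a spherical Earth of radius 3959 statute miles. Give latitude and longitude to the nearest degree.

Convert each endpoint to a unit vector on the sphere (x = cos φ cos λ, y = cos φ sin λ, z = sin φ).
The central angle between the endpoints is δ = arccos(p₁·p₂) ≈ 1.460 rad (83.6°). The total great-circle distance is δ·R ≈ 1.460 × 3959 ≈ 5779 mi, so the target fraction is f = 1000/5779 ≈ 0.173.
Interpolate at f ≈ 0.173 with slerp weights a = sin((1−f)δ)/sin δ ≈ 0.940, b = sin(fδ)/sin δ ≈ 0.251.
p = a·p₁ + b·p₂ ≈ (0.807, 0.568, -0.158); φ = arcsin(p_z) ≈ -9.10°, λ = atan2(p_y, p_x) ≈ 35.15°.

≈ lat 9°S, lon 35°E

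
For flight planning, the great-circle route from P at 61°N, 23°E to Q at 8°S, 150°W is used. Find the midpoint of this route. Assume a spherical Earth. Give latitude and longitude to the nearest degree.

≈ 55°N, 143°W

From cos δ = sin φ₁ sin φ₂ + cos φ₁ cos φ₂ cos Δλ, the central angle is δ ≈ 2.212 rad (126.7°).
Interpolate at f = 1/2 with slerp weights a = sin((1−f)δ)/sin δ ≈ 1.116, b = sin(fδ)/sin δ ≈ 1.116.
p = a·p₁ + b·p₂ ≈ (-0.459, -0.341, 0.820); φ = arcsin(p_z) ≈ 55.13°, λ = atan2(p_y, p_x) ≈ -143.38°.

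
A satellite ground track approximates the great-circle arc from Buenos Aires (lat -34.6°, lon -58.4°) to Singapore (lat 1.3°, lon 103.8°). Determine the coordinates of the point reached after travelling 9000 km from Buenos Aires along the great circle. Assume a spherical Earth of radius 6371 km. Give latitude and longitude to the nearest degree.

Write both endpoints as unit vectors p₁, p₂ with components (cos φ cos λ, cos φ sin λ, sin φ).
The central angle between the endpoints is δ = arccos(p₁·p₂) ≈ 2.492 rad (142.8°). The total great-circle distance is δ·R ≈ 2.492 × 6371 ≈ 15877 km, so the target fraction is f = 9000/15877 ≈ 0.567.
Interpolate at f ≈ 0.567 with slerp weights a = sin((1−f)δ)/sin δ ≈ 1.458, b = sin(fδ)/sin δ ≈ 1.633.
p = a·p₁ + b·p₂ ≈ (0.239, 0.563, -0.791); φ = arcsin(p_z) ≈ -52.27°, λ = atan2(p_y, p_x) ≈ 66.97°.

≈ lat -52°, lon 67°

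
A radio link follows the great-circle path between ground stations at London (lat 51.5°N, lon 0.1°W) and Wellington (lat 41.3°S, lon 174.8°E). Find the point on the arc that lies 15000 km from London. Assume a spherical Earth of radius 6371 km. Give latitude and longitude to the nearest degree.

≈ lat 8°S, lon 165°E

From cos δ = sin φ₁ sin φ₂ + cos φ₁ cos φ₂ cos Δλ, the central angle is δ ≈ 2.953 rad (169.2°). The total great-circle distance is δ·R ≈ 2.953 × 6371 ≈ 18816 km, so the target fraction is f = 15000/18816 ≈ 0.797.
Interpolate at f ≈ 0.797 with slerp weights a = sin((1−f)δ)/sin δ ≈ 3.014, b = sin(fδ)/sin δ ≈ 3.786.
p = a·p₁ + b·p₂ ≈ (-0.957, 0.255, -0.140); φ = arcsin(p_z) ≈ -8.08°, λ = atan2(p_y, p_x) ≈ 165.10°.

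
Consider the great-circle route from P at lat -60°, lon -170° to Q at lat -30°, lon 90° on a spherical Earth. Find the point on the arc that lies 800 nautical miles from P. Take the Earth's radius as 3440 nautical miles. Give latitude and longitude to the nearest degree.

≈ lat -63°, lon 163°

Convert each endpoint to a unit vector on the sphere (x = cos φ cos λ, y = cos φ sin λ, z = sin φ).
The central angle between the endpoints is δ = arccos(p₁·p₂) ≈ 1.205 rad (69.0°). The total great-circle distance is δ·R ≈ 1.205 × 3440 ≈ 4145 nmi, so the target fraction is f = 800/4145 ≈ 0.193.
Interpolate at f ≈ 0.193 with slerp weights a = sin((1−f)δ)/sin δ ≈ 0.885, b = sin(fδ)/sin δ ≈ 0.247.
p = a·p₁ + b·p₂ ≈ (-0.436, 0.137, -0.890); φ = arcsin(p_z) ≈ -62.83°, λ = atan2(p_y, p_x) ≈ 162.55°.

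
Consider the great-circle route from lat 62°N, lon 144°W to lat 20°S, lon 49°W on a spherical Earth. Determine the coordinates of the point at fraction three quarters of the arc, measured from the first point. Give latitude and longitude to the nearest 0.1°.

≈ lat 4.2°N, lon 62.3°W

Convert each endpoint to a unit vector on the sphere (x = cos φ cos λ, y = cos φ sin λ, z = sin φ).
The central angle between the endpoints is δ = arccos(p₁·p₂) ≈ 1.918 rad (109.9°).
Interpolate at f = 3/4 with slerp weights a = sin((1−f)δ)/sin δ ≈ 0.491, b = sin(fδ)/sin δ ≈ 1.054.
p = a·p₁ + b·p₂ ≈ (0.464, -0.883, 0.073); φ = arcsin(p_z) ≈ 4.17°, λ = atan2(p_y, p_x) ≈ -62.30°.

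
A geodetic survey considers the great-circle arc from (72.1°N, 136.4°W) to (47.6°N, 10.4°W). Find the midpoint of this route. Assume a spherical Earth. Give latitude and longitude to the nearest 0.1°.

≈ (71.9°N, 37.1°W)

From cos δ = sin φ₁ sin φ₂ + cos φ₁ cos φ₂ cos Δλ, the central angle is δ ≈ 0.951 rad (54.5°).
Interpolate at f = 1/2 with slerp weights a = sin((1−f)δ)/sin δ ≈ 0.562, b = sin(fδ)/sin δ ≈ 0.562.
p = a·p₁ + b·p₂ ≈ (0.248, -0.188, 0.950); φ = arcsin(p_z) ≈ 71.89°, λ = atan2(p_y, p_x) ≈ -37.14°.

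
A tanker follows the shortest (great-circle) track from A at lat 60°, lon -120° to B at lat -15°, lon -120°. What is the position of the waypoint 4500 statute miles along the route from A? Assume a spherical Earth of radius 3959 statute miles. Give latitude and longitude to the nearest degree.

Write both endpoints as unit vectors p₁, p₂ with components (cos φ cos λ, cos φ sin λ, sin φ).
The central angle between the endpoints is δ = arccos(p₁·p₂) ≈ 1.309 rad (75.0°). The total great-circle distance is δ·R ≈ 1.309 × 3959 ≈ 5182 mi, so the target fraction is f = 4500/5182 ≈ 0.868.
Interpolate at f ≈ 0.868 with slerp weights a = sin((1−f)δ)/sin δ ≈ 0.178, b = sin(fδ)/sin δ ≈ 0.939.
p = a·p₁ + b·p₂ ≈ (-0.498, -0.863, -0.089); φ = arcsin(p_z) ≈ -5.13°, λ = atan2(p_y, p_x) ≈ -120.00°.

≈ lat -5°, lon -120°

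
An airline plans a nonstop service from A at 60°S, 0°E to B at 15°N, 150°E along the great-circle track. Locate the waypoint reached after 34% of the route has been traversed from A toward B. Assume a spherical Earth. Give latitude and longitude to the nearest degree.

≈ 63°S, 104°E

From cos δ = sin φ₁ sin φ₂ + cos φ₁ cos φ₂ cos Δλ, the central angle is δ ≈ 2.268 rad (130.0°).
Interpolate at f = 0.34 with slerp weights a = sin((1−f)δ)/sin δ ≈ 1.301, b = sin(fδ)/sin δ ≈ 0.910.
p = a·p₁ + b·p₂ ≈ (-0.110, 0.439, -0.892); φ = arcsin(p_z) ≈ -63.07°, λ = atan2(p_y, p_x) ≈ 104.08°.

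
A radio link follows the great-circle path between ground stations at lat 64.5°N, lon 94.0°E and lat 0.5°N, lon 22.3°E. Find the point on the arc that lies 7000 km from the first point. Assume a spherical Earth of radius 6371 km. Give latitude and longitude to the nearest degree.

≈ lat 18°N, lon 30°E

The haversine formula gives a central angle δ ≈ 1.427 rad (81.8°) between the endpoints. The total great-circle distance is δ·R ≈ 1.427 × 6371 ≈ 9093 km, so the target fraction is f = 7000/9093 ≈ 0.770.
Interpolate at f ≈ 0.770 with slerp weights a = sin((1−f)δ)/sin δ ≈ 0.326, b = sin(fδ)/sin δ ≈ 0.900.
p = a·p₁ + b·p₂ ≈ (0.823, 0.481, 0.302); φ = arcsin(p_z) ≈ 17.58°, λ = atan2(p_y, p_x) ≈ 30.34°.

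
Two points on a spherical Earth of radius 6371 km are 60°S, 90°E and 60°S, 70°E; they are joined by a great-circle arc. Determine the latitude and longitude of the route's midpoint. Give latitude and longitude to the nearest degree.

≈ 60°S, 80°E

Write both endpoints as unit vectors p₁, p₂ with components (cos φ cos λ, cos φ sin λ, sin φ).
The central angle between the endpoints is δ = arccos(p₁·p₂) ≈ 0.174 rad (10.0°).
Interpolate at f = 1/2 with slerp weights a = sin((1−f)δ)/sin δ ≈ 0.502, b = sin(fδ)/sin δ ≈ 0.502.
p = a·p₁ + b·p₂ ≈ (0.086, 0.487, -0.869); φ = arcsin(p_z) ≈ -60.38°, λ = atan2(p_y, p_x) ≈ 80.00°.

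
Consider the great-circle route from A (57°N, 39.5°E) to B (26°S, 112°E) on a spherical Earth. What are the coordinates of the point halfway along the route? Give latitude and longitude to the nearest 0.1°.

From cos δ = sin φ₁ sin φ₂ + cos φ₁ cos φ₂ cos Δλ, the central angle is δ ≈ 1.793 rad (102.7°).
Interpolate at f = 1/2 with slerp weights a = sin((1−f)δ)/sin δ ≈ 0.801, b = sin(fδ)/sin δ ≈ 0.801.
p = a·p₁ + b·p₂ ≈ (0.067, 0.945, 0.321); φ = arcsin(p_z) ≈ 18.70°, λ = atan2(p_y, p_x) ≈ 85.95°.

≈ (18.7°N, 85.9°E)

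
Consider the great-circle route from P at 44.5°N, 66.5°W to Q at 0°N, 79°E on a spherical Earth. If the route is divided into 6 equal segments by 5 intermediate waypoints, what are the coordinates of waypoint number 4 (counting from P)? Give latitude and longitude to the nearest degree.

Convert each endpoint to a unit vector on the sphere (x = cos φ cos λ, y = cos φ sin λ, z = sin φ).
The central angle between the endpoints is δ = arccos(p₁·p₂) ≈ 2.199 rad (126.0°).
Interpolate at f = 4/6 with slerp weights a = sin((1−f)δ)/sin δ ≈ 0.827, b = sin(fδ)/sin δ ≈ 1.229.
p = a·p₁ + b·p₂ ≈ (0.470, 0.666, 0.580); φ = arcsin(p_z) ≈ 35.43°, λ = atan2(p_y, p_x) ≈ 54.79°.

≈ 35°N, 55°E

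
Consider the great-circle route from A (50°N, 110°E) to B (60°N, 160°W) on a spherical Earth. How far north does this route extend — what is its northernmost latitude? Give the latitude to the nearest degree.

≈ 65°N

The great circle lies in the plane with unit normal n̂ = (p₁ × p₂)/|p₁ × p₂|.
Here n̂_z ≈ +0.430; the vertex latitude is φ_max = arccos|n̂_z| ≈ 64.6°.
Check via Clairaut: cos φ_max = |cos φ₁| · sin C = cos(50.0°)·sin(41.9°) ≈ 0.430, again giving ≈ 64.6°.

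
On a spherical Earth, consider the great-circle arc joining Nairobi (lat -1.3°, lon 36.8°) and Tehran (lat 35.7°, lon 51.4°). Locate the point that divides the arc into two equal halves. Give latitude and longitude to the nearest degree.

The haversine formula gives a central angle δ ≈ 0.688 rad (39.4°) between the endpoints.
Interpolate at f = 1/2 with slerp weights a = sin((1−f)δ)/sin δ ≈ 0.531, b = sin(fδ)/sin δ ≈ 0.531.
p = a·p₁ + b·p₂ ≈ (0.694, 0.655, 0.298); φ = arcsin(p_z) ≈ 17.33°, λ = atan2(p_y, p_x) ≈ 43.34°.

≈ lat 17°, lon 43°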